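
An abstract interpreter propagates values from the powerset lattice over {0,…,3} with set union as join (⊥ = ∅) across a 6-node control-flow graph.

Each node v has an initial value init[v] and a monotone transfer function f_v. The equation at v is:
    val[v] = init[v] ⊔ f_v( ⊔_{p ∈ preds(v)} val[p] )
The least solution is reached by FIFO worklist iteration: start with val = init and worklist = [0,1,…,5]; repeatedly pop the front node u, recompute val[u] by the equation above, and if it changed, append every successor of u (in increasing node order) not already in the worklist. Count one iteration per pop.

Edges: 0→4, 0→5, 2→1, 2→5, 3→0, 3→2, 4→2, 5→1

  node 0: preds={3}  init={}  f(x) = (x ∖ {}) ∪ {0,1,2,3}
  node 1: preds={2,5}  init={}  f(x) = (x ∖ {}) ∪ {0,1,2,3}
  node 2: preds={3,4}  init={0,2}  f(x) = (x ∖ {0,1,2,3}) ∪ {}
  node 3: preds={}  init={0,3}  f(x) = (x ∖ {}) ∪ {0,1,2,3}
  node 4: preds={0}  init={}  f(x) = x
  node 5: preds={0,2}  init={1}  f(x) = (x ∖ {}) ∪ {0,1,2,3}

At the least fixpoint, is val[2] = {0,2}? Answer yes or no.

Trace (9 dequeues):
  [1] u=0 | in {0,3} | out {0,1,2,3} | prev {} | push {}
  [2] u=1 | in {0,1,2} | out {0,1,2,3} | prev {} | push {}
  [3] u=2 | in {0,3} | out {0,2} | ==
  [4] u=3 | in {} | out {0,1,2,3} | prev {0,3} | push {0,2}
  [5] u=4 | in {0,1,2,3} | out {0,1,2,3} | prev {} | push {}
  [6] u=5 | in {0,1,2,3} | out {0,1,2,3} | prev {1} | push {1}
  [7] u=0 | in {0,1,2,3} | out {0,1,2,3} | ==
  [8] u=2 | in {0,1,2,3} | out {0,2} | ==
  [9] u=1 | in {0,1,2,3} | out {0,1,2,3} | ==

Converged values:
  [0] {0,1,2,3}
  [1] {0,1,2,3}
  [2] {0,2}
  [3] {0,1,2,3}
  [4] {0,1,2,3}
  [5] {0,1,2,3}

yes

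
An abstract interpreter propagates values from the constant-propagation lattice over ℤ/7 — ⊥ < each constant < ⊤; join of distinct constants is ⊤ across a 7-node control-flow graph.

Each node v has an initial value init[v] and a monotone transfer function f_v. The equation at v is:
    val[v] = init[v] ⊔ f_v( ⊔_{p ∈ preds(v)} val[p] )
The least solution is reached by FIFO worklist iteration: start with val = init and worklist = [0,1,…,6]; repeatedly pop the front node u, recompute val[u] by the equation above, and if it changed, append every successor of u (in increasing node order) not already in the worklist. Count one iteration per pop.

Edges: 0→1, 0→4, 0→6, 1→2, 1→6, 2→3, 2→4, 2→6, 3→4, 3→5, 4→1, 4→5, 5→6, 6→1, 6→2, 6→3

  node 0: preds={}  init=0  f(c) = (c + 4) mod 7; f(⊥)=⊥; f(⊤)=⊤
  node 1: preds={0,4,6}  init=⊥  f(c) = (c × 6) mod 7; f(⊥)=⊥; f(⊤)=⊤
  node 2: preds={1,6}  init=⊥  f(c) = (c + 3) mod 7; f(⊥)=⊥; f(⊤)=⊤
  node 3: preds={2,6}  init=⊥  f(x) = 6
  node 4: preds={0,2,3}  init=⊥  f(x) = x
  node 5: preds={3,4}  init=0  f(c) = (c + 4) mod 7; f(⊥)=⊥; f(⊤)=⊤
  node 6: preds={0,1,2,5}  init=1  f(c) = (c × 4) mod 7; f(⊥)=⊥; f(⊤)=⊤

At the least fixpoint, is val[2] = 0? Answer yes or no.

no

Trace (10 dequeues):
  [1] u=0 | in ⊥ | out 0 | ==
  [2] u=1 | in ⊤ | out ⊤ | prev ⊥ | push {}
  [3] u=2 | in ⊤ | out ⊤ | prev ⊥ | push {}
  [4] u=3 | in ⊤ | out 6 | prev ⊥ | push {}
  [5] u=4 | in ⊤ | out ⊤ | prev ⊥ | push {1}
  [6] u=5 | in ⊤ | out ⊤ | prev 0 | push {}
  [7] u=6 | in ⊤ | out ⊤ | prev 1 | push {2,3}
  [8] u=1 | in ⊤ | out ⊤ | ==
  [9] u=2 | in ⊤ | out ⊤ | ==
  [10] u=3 | in ⊤ | out 6 | ==

Converged values:
  [0] 0
  [1] ⊤
  [2] ⊤
  [3] 6
  [4] ⊤
  [5] ⊤
  [6] ⊤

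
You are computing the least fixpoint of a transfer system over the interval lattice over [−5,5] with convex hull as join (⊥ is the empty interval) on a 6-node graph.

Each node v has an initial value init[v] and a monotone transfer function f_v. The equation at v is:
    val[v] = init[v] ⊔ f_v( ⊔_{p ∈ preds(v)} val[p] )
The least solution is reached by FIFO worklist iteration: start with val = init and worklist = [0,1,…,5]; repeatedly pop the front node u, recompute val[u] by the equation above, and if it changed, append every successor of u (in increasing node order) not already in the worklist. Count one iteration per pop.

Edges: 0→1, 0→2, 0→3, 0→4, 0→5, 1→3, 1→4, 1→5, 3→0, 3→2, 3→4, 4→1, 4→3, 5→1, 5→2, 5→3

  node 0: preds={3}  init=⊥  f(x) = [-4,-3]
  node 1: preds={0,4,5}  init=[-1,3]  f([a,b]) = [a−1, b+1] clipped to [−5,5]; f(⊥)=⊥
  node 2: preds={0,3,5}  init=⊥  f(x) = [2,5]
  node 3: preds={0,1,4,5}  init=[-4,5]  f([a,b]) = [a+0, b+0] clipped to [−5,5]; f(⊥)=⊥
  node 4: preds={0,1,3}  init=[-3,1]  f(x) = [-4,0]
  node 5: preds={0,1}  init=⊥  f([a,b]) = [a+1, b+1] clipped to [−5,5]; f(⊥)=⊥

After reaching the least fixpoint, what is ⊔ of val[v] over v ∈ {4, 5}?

[-4,5]

Trace (15 dequeues):
  [1] u=0 | in [-4,5] | out [-4,-3] | prev ⊥ | push {}
  [2] u=1 | in [-4,1] | out [-5,3] | prev [-1,3] | push {}
  [3] u=2 | in [-4,5] | out [2,5] | prev ⊥ | push {}
  [4] u=3 | in [-5,3] | out [-5,5] | prev [-4,5] | push {0,2}
  [5] u=4 | in [-5,5] | out [-4,1] | prev [-3,1] | push {1,3}
  [6] u=5 | in [-5,3] | out [-4,4] | prev ⊥ | push {}
  [7] u=0 | in [-5,5] | out [-4,-3] | ==
  [8] u=2 | in [-5,5] | out [2,5] | ==
  [9] u=1 | in [-4,4] | out [-5,5] | prev [-5,3] | push {4,5}
  [10] u=3 | in [-5,5] | out [-5,5] | ==
  [11] u=4 | in [-5,5] | out [-4,1] | ==
  [12] u=5 | in [-5,5] | out [-4,5] | prev [-4,4] | push {1,2,3}
  [13] u=1 | in [-4,5] | out [-5,5] | ==
  [14] u=2 | in [-5,5] | out [2,5] | ==
  [15] u=3 | in [-5,5] | out [-5,5] | ==

Converged values:
  [0] [-4,-3]
  [1] [-5,5]
  [2] [2,5]
  [3] [-5,5]
  [4] [-4,1]
  [5] [-4,5]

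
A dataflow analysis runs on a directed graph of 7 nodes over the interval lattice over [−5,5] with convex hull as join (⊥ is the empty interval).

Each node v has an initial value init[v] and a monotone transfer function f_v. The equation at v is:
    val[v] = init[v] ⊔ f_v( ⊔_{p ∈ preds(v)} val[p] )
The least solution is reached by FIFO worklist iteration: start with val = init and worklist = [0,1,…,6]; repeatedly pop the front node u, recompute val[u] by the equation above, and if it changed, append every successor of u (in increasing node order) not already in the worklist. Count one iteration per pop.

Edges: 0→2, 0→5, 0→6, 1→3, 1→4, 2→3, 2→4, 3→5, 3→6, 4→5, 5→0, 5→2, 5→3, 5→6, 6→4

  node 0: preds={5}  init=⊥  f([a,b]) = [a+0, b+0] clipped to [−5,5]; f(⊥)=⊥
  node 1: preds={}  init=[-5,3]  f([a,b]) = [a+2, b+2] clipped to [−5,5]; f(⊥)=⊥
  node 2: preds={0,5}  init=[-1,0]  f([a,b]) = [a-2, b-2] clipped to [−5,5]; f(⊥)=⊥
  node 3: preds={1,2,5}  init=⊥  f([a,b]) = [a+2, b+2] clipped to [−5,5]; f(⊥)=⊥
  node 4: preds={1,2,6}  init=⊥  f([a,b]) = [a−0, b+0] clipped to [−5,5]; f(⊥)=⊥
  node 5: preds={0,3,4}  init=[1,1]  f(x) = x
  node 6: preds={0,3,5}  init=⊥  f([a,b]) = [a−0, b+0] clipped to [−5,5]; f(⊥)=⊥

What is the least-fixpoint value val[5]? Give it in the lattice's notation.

[-5,5]

Trace (13 dequeues):
  [1] u=0 | in [1,1] | out [1,1] | prev ⊥ | push {}
  [2] u=1 | in ⊥ | out [-5,3] | ==
  [3] u=2 | in [1,1] | out [-1,0] | ==
  [4] u=3 | in [-5,3] | out [-3,5] | prev ⊥ | push {}
  [5] u=4 | in [-5,3] | out [-5,3] | prev ⊥ | push {}
  [6] u=5 | in [-5,5] | out [-5,5] | prev [1,1] | push {0,2,3}
  [7] u=6 | in [-5,5] | out [-5,5] | prev ⊥ | push {4}
  [8] u=0 | in [-5,5] | out [-5,5] | prev [1,1] | push {5,6}
  [9] u=2 | in [-5,5] | out [-5,3] | prev [-1,0] | push {}
  [10] u=3 | in [-5,5] | out [-3,5] | ==
  [11] u=4 | in [-5,5] | out [-5,5] | prev [-5,3] | push {}
  [12] u=5 | in [-5,5] | out [-5,5] | ==
  [13] u=6 | in [-5,5] | out [-5,5] | ==

Converged values:
  [0] [-5,5]
  [1] [-5,3]
  [2] [-5,3]
  [3] [-3,5]
  [4] [-5,5]
  [5] [-5,5]
  [6] [-5,5]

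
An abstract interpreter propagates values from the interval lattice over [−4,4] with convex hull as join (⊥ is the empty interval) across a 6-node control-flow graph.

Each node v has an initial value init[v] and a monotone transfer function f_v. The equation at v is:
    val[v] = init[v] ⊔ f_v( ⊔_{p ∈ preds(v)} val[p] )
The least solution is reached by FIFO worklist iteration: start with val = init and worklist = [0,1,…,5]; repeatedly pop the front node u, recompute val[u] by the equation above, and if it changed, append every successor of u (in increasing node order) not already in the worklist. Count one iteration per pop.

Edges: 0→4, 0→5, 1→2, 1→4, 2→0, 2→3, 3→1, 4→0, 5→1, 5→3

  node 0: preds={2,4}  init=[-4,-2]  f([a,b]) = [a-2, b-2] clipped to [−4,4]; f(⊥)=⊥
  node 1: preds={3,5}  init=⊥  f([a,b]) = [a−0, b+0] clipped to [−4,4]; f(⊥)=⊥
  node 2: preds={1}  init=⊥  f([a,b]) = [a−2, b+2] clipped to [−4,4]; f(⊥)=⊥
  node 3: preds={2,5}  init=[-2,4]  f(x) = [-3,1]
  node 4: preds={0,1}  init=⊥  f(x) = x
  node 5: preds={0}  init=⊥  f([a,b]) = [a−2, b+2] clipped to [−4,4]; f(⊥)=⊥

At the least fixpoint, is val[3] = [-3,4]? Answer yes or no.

Trace (14 dequeues):
  [1] u=0 | in ⊥ | out [-4,-2] | ==
  [2] u=1 | in [-2,4] | out [-2,4] | prev ⊥ | push {}
  [3] u=2 | in [-2,4] | out [-4,4] | prev ⊥ | push {0}
  [4] u=3 | in [-4,4] | out [-3,4] | prev [-2,4] | push {1}
  [5] u=4 | in [-4,4] | out [-4,4] | prev ⊥ | push {}
  [6] u=5 | in [-4,-2] | out [-4,0] | prev ⊥ | push {3}
  [7] u=0 | in [-4,4] | out [-4,2] | prev [-4,-2] | push {4,5}
  [8] u=1 | in [-4,4] | out [-4,4] | prev [-2,4] | push {2}
  [9] u=3 | in [-4,4] | out [-3,4] | ==
  [10] u=4 | in [-4,4] | out [-4,4] | ==
  [11] u=5 | in [-4,2] | out [-4,4] | prev [-4,0] | push {1,3}
  [12] u=2 | in [-4,4] | out [-4,4] | ==
  [13] u=1 | in [-4,4] | out [-4,4] | ==
  [14] u=3 | in [-4,4] | out [-3,4] | ==

Converged values:
  [0] [-4,2]
  [1] [-4,4]
  [2] [-4,4]
  [3] [-3,4]
  [4] [-4,4]
  [5] [-4,4]

yes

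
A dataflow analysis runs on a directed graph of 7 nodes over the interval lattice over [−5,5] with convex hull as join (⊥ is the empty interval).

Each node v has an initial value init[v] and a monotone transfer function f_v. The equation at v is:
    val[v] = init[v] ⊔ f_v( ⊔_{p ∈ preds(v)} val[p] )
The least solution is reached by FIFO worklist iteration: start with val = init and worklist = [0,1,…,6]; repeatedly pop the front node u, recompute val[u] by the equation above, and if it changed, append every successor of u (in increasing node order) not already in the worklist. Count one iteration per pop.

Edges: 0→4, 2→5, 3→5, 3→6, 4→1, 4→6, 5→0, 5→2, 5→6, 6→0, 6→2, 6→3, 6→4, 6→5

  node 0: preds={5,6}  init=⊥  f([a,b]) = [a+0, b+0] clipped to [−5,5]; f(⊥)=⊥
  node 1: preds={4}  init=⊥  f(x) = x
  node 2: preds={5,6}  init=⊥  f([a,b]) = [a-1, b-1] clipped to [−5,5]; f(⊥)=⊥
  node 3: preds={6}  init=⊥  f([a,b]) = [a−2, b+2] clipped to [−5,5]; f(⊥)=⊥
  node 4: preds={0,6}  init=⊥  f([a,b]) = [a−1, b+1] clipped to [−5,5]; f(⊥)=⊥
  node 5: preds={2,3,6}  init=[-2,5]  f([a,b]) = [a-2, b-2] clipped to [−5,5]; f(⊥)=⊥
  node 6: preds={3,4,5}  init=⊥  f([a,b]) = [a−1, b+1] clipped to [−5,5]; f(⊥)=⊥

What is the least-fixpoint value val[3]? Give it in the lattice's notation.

Iteration log — 15 steps:
  step 1. node 0  ⊔preds=[-2,5]  new=[-2,5]  old=⊥  +wl: 
  step 2. node 1  ⊔preds=⊥  new=⊥  stable
  step 3. node 2  ⊔preds=[-2,5]  new=[-3,4]  old=⊥  +wl: 
  step 4. node 3  ⊔preds=⊥  new=⊥  stable
  step 5. node 4  ⊔preds=[-2,5]  new=[-3,5]  old=⊥  +wl: 1
  step 6. node 5  ⊔preds=[-3,4]  new=[-5,5]  old=[-2,5]  +wl: 0,2
  step 7. node 6  ⊔preds=[-5,5]  new=[-5,5]  old=⊥  +wl: 3,4,5
  step 8. node 1  ⊔preds=[-3,5]  new=[-3,5]  old=⊥  +wl: 
  step 9. node 0  ⊔preds=[-5,5]  new=[-5,5]  old=[-2,5]  +wl: 
  step 10. node 2  ⊔preds=[-5,5]  new=[-5,4]  old=[-3,4]  +wl: 
  step 11. node 3  ⊔preds=[-5,5]  new=[-5,5]  old=⊥  +wl: 6
  step 12. node 4  ⊔preds=[-5,5]  new=[-5,5]  old=[-3,5]  +wl: 1
  step 13. node 5  ⊔preds=[-5,5]  new=[-5,5]  stable
  step 14. node 6  ⊔preds=[-5,5]  new=[-5,5]  stable
  step 15. node 1  ⊔preds=[-5,5]  new=[-5,5]  old=[-3,5]  +wl: 

Least fixpoint reached:
  node 0: [-5,5]
  node 1: [-5,5]
  node 2: [-5,4]
  node 3: [-5,5]
  node 4: [-5,5]
  node 5: [-5,5]
  node 6: [-5,5]

[-5,5]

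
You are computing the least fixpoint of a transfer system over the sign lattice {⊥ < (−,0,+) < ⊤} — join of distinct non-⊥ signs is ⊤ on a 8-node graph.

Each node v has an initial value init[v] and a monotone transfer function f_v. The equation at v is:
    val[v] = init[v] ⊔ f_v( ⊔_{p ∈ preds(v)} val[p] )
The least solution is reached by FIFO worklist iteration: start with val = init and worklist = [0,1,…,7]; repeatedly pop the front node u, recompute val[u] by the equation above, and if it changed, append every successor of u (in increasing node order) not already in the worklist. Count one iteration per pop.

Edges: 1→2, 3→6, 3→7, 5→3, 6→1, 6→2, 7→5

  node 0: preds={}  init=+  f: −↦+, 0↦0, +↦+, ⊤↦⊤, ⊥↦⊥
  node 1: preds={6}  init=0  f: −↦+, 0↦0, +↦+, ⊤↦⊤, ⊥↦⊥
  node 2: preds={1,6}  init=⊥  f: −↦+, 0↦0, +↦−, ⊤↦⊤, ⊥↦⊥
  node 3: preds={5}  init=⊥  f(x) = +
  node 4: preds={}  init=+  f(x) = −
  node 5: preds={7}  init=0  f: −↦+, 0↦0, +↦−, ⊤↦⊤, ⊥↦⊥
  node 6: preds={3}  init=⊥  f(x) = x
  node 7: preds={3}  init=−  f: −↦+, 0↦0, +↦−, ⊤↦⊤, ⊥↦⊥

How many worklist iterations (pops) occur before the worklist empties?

11

Trace (11 dequeues):
  [1] u=0 | in ⊥ | out + | ==
  [2] u=1 | in ⊥ | out 0 | ==
  [3] u=2 | in 0 | out 0 | prev ⊥ | push {}
  [4] u=3 | in 0 | out + | prev ⊥ | push {}
  [5] u=4 | in ⊥ | out ⊤ | prev + | push {}
  [6] u=5 | in − | out ⊤ | prev 0 | push {3}
  [7] u=6 | in + | out + | prev ⊥ | push {1,2}
  [8] u=7 | in + | out − | ==
  [9] u=3 | in ⊤ | out + | ==
  [10] u=1 | in + | out ⊤ | prev 0 | push {}
  [11] u=2 | in ⊤ | out ⊤ | prev 0 | push {}

Converged values:
  [0] +
  [1] ⊤
  [2] ⊤
  [3] +
  [4] ⊤
  [5] ⊤
  [6] +
  [7] −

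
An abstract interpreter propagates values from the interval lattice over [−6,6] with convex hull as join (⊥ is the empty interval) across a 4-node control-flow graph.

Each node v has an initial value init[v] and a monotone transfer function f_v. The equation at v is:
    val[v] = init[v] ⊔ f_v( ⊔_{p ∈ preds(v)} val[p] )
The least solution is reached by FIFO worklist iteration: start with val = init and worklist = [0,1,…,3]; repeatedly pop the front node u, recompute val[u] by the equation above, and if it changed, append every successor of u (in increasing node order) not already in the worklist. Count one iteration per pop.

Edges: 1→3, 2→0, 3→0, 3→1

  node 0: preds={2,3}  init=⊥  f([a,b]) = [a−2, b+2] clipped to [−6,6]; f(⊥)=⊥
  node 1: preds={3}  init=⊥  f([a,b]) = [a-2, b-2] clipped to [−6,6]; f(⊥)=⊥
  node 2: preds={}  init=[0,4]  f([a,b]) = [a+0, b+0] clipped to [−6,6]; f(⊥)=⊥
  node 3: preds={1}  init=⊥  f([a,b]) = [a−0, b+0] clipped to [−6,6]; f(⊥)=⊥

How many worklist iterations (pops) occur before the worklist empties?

Trace (4 dequeues):
  [1] u=0 | in [0,4] | out [-2,6] | prev ⊥ | push {}
  [2] u=1 | in ⊥ | out ⊥ | ==
  [3] u=2 | in ⊥ | out [0,4] | ==
  [4] u=3 | in ⊥ | out ⊥ | ==

Converged values:
  [0] [-2,6]
  [1] ⊥
  [2] [0,4]
  [3] ⊥

4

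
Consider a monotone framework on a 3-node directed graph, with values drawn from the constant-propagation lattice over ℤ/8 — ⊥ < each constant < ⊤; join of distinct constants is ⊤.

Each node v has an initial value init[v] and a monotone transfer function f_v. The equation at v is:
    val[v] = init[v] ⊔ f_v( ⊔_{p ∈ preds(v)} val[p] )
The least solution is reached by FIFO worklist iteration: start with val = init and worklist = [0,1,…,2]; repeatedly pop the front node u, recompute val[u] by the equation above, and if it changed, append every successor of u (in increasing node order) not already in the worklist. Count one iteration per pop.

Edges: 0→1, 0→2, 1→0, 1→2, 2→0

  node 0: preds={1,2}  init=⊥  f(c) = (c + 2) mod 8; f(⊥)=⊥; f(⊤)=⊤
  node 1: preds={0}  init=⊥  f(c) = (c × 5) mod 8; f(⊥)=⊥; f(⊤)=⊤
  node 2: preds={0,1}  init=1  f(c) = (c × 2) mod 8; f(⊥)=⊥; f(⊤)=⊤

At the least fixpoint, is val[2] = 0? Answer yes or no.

no

Iteration log — 7 steps:
  step 1. node 0  ⊔preds=1  new=3  old=⊥  +wl: 
  step 2. node 1  ⊔preds=3  new=7  old=⊥  +wl: 0
  step 3. node 2  ⊔preds=⊤  new=⊤  old=1  +wl: 
  step 4. node 0  ⊔preds=⊤  new=⊤  old=3  +wl: 1,2
  step 5. node 1  ⊔preds=⊤  new=⊤  old=7  +wl: 0
  step 6. node 2  ⊔preds=⊤  new=⊤  stable
  step 7. node 0  ⊔preds=⊤  new=⊤  stable

Least fixpoint reached:
  node 0: ⊤
  node 1: ⊤
  node 2: ⊤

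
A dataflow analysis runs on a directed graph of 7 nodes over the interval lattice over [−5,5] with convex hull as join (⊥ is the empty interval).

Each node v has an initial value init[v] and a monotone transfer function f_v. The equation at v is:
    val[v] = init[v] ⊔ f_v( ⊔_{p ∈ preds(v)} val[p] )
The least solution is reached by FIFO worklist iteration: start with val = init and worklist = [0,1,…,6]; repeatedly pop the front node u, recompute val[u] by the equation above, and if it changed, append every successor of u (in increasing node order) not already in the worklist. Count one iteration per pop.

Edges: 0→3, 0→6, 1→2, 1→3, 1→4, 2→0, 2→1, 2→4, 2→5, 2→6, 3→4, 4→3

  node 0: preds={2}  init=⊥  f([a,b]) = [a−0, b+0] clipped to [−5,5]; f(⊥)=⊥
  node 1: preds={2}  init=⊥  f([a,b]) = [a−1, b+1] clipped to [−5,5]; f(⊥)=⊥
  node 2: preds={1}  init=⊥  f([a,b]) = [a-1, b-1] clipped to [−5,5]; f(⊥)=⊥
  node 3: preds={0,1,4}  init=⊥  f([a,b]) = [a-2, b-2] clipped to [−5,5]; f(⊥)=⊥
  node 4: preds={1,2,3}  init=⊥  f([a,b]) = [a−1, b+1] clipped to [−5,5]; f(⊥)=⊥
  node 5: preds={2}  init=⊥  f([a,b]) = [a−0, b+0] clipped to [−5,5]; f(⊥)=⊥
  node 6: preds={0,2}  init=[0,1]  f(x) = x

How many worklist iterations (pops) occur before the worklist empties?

7

Worklist (7 pops):
  #1 pop 0: in=⊥ → ⊥ (no change)
  #2 pop 1: in=⊥ → ⊥ (no change)
  #3 pop 2: in=⊥ → ⊥ (no change)
  #4 pop 3: in=⊥ → ⊥ (no change)
  #5 pop 4: in=⊥ → ⊥ (no change)
  #6 pop 5: in=⊥ → ⊥ (no change)
  #7 pop 6: in=⊥ → [0,1] (no change)

Fixpoint:
  val[0] = ⊥
  val[1] = ⊥
  val[2] = ⊥
  val[3] = ⊥
  val[4] = ⊥
  val[5] = ⊥
  val[6] = [0,1]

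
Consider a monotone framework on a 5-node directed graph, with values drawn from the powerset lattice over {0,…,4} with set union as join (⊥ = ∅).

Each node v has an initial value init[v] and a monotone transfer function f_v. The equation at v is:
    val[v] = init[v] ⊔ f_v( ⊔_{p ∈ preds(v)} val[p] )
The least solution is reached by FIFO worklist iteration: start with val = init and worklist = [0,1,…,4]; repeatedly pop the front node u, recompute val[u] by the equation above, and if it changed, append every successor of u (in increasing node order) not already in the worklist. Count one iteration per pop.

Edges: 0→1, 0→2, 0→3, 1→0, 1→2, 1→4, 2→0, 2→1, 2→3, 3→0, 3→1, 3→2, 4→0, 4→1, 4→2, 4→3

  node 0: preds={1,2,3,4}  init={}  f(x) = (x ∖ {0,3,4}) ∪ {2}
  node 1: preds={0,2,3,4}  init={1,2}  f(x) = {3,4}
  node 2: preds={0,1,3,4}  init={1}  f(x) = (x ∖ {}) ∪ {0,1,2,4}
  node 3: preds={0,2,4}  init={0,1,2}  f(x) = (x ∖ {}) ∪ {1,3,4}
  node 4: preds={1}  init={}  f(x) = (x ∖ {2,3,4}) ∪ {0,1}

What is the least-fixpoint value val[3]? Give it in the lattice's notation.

Trace (9 dequeues):
  [1] u=0 | in {0,1,2} | out {1,2} | prev {} | push {}
  [2] u=1 | in {0,1,2} | out {1,2,3,4} | prev {1,2} | push {0}
  [3] u=2 | in {0,1,2,3,4} | out {0,1,2,3,4} | prev {1} | push {1}
  [4] u=3 | in {0,1,2,3,4} | out {0,1,2,3,4} | prev {0,1,2} | push {2}
  [5] u=4 | in {1,2,3,4} | out {0,1} | prev {} | push {3}
  [6] u=0 | in {0,1,2,3,4} | out {1,2} | ==
  [7] u=1 | in {0,1,2,3,4} | out {1,2,3,4} | ==
  [8] u=2 | in {0,1,2,3,4} | out {0,1,2,3,4} | ==
  [9] u=3 | in {0,1,2,3,4} | out {0,1,2,3,4} | ==

Converged values:
  [0] {1,2}
  [1] {1,2,3,4}
  [2] {0,1,2,3,4}
  [3] {0,1,2,3,4}
  [4] {0,1}

{0,1,2,3,4}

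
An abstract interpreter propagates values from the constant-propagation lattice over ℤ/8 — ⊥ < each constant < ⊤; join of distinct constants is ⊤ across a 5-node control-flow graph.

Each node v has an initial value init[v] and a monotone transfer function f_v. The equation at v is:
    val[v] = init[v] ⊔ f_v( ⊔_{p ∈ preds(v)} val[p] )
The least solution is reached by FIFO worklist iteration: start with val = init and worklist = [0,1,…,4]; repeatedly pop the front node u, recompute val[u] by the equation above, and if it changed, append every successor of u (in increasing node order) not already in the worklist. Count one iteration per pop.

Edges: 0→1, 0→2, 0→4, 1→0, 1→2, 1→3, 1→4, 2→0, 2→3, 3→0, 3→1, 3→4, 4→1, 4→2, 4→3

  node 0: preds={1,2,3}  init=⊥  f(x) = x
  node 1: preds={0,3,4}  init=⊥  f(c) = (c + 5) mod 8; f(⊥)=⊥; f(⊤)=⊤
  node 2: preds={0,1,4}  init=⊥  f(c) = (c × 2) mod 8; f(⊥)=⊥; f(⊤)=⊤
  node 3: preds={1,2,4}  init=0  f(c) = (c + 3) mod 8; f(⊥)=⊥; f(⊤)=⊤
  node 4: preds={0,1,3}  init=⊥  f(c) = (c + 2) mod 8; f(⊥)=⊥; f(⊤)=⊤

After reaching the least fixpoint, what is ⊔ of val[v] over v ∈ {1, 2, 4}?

⊤

Trace (11 dequeues):
  [1] u=0 | in 0 | out 0 | prev ⊥ | push {}
  [2] u=1 | in 0 | out 5 | prev ⊥ | push {0}
  [3] u=2 | in ⊤ | out ⊤ | prev ⊥ | push {}
  [4] u=3 | in ⊤ | out ⊤ | prev 0 | push {1}
  [5] u=4 | in ⊤ | out ⊤ | prev ⊥ | push {2,3}
  [6] u=0 | in ⊤ | out ⊤ | prev 0 | push {4}
  [7] u=1 | in ⊤ | out ⊤ | prev 5 | push {0}
  [8] u=2 | in ⊤ | out ⊤ | ==
  [9] u=3 | in ⊤ | out ⊤ | ==
  [10] u=4 | in ⊤ | out ⊤ | ==
  [11] u=0 | in ⊤ | out ⊤ | ==

Converged values:
  [0] ⊤
  [1] ⊤
  [2] ⊤
  [3] ⊤
  [4] ⊤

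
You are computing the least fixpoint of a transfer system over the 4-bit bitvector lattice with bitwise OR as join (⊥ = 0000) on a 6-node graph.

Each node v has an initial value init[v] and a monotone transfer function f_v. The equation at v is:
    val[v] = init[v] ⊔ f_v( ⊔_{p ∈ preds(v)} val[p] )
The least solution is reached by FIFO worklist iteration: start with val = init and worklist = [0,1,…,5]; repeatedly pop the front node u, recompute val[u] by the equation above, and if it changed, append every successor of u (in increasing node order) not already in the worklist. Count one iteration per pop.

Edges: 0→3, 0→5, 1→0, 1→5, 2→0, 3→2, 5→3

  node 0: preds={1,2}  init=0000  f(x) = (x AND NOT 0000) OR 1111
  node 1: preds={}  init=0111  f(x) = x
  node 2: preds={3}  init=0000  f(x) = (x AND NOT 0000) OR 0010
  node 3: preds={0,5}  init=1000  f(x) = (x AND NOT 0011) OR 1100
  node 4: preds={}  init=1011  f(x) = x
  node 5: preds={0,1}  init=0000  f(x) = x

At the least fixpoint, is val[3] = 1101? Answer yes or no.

Trace (10 dequeues):
  [1] u=0 | in 0111 | out 1111 | prev 0000 | push {}
  [2] u=1 | in 0000 | out 0111 | ==
  [3] u=2 | in 1000 | out 1010 | prev 0000 | push {0}
  [4] u=3 | in 1111 | out 1100 | prev 1000 | push {2}
  [5] u=4 | in 0000 | out 1011 | ==
  [6] u=5 | in 1111 | out 1111 | prev 0000 | push {3}
  [7] u=0 | in 1111 | out 1111 | ==
  [8] u=2 | in 1100 | out 1110 | prev 1010 | push {0}
  [9] u=3 | in 1111 | out 1100 | ==
  [10] u=0 | in 1111 | out 1111 | ==

Converged values:
  [0] 1111
  [1] 0111
  [2] 1110
  [3] 1100
  [4] 1011
  [5] 1111

no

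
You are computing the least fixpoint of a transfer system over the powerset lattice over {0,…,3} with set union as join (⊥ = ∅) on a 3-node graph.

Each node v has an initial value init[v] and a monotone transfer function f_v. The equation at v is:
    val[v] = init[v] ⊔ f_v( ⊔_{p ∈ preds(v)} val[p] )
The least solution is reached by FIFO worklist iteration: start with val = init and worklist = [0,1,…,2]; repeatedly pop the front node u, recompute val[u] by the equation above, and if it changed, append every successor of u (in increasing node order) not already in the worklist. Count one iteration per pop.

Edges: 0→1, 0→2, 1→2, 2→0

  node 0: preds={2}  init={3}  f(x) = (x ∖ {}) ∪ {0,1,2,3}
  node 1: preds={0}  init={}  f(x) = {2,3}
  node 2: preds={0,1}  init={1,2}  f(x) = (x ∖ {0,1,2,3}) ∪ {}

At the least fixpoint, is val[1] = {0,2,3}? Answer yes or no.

no

Trace (3 dequeues):
  [1] u=0 | in {1,2} | out {0,1,2,3} | prev {3} | push {}
  [2] u=1 | in {0,1,2,3} | out {2,3} | prev {} | push {}
  [3] u=2 | in {0,1,2,3} | out {1,2} | ==

Converged values:
  [0] {0,1,2,3}
  [1] {2,3}
  [2] {1,2}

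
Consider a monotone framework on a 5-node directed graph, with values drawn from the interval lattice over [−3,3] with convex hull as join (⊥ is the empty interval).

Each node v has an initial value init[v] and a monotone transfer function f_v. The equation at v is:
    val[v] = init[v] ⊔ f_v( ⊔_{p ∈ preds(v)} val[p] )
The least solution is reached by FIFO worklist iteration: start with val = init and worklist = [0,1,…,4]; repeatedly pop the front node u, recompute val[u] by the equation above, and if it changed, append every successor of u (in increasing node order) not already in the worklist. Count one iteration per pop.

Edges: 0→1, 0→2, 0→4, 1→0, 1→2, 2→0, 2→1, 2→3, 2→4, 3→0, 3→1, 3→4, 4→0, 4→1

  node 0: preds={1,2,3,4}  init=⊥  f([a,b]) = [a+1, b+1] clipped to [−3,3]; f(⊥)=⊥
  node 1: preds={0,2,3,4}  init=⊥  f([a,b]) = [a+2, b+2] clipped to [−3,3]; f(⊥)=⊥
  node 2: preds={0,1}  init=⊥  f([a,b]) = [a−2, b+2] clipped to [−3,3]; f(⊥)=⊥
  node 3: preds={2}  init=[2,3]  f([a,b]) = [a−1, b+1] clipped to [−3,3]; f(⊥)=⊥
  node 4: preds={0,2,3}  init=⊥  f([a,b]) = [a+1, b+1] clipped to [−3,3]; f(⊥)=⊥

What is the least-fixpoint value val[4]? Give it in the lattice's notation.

Worklist (25 pops):
  #1 pop 0: in=[2,3] → [3,3] (was ⊥); enqueue []
  #2 pop 1: in=[2,3] → [3,3] (was ⊥); enqueue [0]
  #3 pop 2: in=[3,3] → [1,3] (was ⊥); enqueue [1]
  #4 pop 3: in=[1,3] → [0,3] (was [2,3]); enqueue []
  #5 pop 4: in=[0,3] → [1,3] (was ⊥); enqueue []
  #6 pop 0: in=[0,3] → [1,3] (was [3,3]); enqueue [2,4]
  #7 pop 1: in=[0,3] → [2,3] (was [3,3]); enqueue [0]
  #8 pop 2: in=[1,3] → [-1,3] (was [1,3]); enqueue [1,3]
  #9 pop 4: in=[-1,3] → [0,3] (was [1,3]); enqueue []
  #10 pop 0: in=[-1,3] → [0,3] (was [1,3]); enqueue [2,4]
  #11 pop 1: in=[-1,3] → [1,3] (was [2,3]); enqueue [0]
  #12 pop 3: in=[-1,3] → [-2,3] (was [0,3]); enqueue [1]
  #13 pop 2: in=[0,3] → [-2,3] (was [-1,3]); enqueue [3]
  #14 pop 4: in=[-2,3] → [-1,3] (was [0,3]); enqueue []
  #15 pop 0: in=[-2,3] → [-1,3] (was [0,3]); enqueue [2,4]
  #16 pop 1: in=[-2,3] → [0,3] (was [1,3]); enqueue [0]
  #17 pop 3: in=[-2,3] → [-3,3] (was [-2,3]); enqueue [1]
  #18 pop 2: in=[-1,3] → [-3,3] (was [-2,3]); enqueue [3]
  #19 pop 4: in=[-3,3] → [-2,3] (was [-1,3]); enqueue []
  #20 pop 0: in=[-3,3] → [-2,3] (was [-1,3]); enqueue [2,4]
  #21 pop 1: in=[-3,3] → [-1,3] (was [0,3]); enqueue [0]
  #22 pop 3: in=[-3,3] → [-3,3] (no change)
  #23 pop 2: in=[-2,3] → [-3,3] (no change)
  #24 pop 4: in=[-3,3] → [-2,3] (no change)
  #25 pop 0: in=[-3,3] → [-2,3] (no change)

Fixpoint:
  val[0] = [-2,3]
  val[1] = [-1,3]
  val[2] = [-3,3]
  val[3] = [-3,3]
  val[4] = [-2,3]

[-2,3]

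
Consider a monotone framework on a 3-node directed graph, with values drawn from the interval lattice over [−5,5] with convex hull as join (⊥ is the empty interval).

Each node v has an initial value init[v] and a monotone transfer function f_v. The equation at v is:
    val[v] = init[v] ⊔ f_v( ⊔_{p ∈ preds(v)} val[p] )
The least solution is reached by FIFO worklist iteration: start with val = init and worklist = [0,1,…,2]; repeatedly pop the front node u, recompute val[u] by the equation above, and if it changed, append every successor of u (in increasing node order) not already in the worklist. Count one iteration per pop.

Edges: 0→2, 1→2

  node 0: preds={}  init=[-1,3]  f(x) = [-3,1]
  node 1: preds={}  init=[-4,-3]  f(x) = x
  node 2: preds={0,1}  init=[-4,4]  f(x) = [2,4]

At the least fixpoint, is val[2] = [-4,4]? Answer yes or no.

yes

Trace (3 dequeues):
  [1] u=0 | in ⊥ | out [-3,3] | prev [-1,3] | push {}
  [2] u=1 | in ⊥ | out [-4,-3] | ==
  [3] u=2 | in [-4,3] | out [-4,4] | ==

Converged values:
  [0] [-3,3]
  [1] [-4,-3]
  [2] [-4,4]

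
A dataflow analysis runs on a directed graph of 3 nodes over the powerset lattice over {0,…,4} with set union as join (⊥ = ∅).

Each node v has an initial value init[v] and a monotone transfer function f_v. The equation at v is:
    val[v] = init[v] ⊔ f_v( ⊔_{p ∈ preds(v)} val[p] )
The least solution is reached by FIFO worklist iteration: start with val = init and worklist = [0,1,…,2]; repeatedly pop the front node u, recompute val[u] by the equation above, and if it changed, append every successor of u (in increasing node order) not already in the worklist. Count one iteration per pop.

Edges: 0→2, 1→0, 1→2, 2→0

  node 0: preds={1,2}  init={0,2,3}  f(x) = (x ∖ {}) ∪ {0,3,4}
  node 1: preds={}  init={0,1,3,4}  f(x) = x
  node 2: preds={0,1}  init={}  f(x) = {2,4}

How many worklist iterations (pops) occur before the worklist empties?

4

Trace (4 dequeues):
  [1] u=0 | in {0,1,3,4} | out {0,1,2,3,4} | prev {0,2,3} | push {}
  [2] u=1 | in {} | out {0,1,3,4} | ==
  [3] u=2 | in {0,1,2,3,4} | out {2,4} | prev {} | push {0}
  [4] u=0 | in {0,1,2,3,4} | out {0,1,2,3,4} | ==

Converged values:
  [0] {0,1,2,3,4}
  [1] {0,1,3,4}
  [2] {2,4}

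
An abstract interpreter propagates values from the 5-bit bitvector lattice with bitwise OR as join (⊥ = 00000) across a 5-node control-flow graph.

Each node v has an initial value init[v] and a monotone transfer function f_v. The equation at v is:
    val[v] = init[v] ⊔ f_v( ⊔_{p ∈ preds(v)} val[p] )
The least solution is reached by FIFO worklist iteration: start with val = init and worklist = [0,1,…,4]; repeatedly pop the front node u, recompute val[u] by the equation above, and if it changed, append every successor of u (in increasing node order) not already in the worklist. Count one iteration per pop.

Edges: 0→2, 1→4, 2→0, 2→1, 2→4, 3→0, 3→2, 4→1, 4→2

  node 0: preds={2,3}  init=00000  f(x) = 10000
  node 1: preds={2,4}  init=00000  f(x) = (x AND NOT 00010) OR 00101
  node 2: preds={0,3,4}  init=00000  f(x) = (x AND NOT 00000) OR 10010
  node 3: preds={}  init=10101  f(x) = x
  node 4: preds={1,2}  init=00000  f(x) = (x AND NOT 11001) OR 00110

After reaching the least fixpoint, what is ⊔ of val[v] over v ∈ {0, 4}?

10110

Worklist (9 pops):
  #1 pop 0: in=10101 → 10000 (was 00000); enqueue []
  #2 pop 1: in=00000 → 00101 (was 00000); enqueue []
  #3 pop 2: in=10101 → 10111 (was 00000); enqueue [0,1]
  #4 pop 3: in=00000 → 10101 (no change)
  #5 pop 4: in=10111 → 00110 (was 00000); enqueue [2]
  #6 pop 0: in=10111 → 10000 (no change)
  #7 pop 1: in=10111 → 10101 (was 00101); enqueue [4]
  #8 pop 2: in=10111 → 10111 (no change)
  #9 pop 4: in=10111 → 00110 (no change)

Fixpoint:
  val[0] = 10000
  val[1] = 10101
  val[2] = 10111
  val[3] = 10101
  val[4] = 00110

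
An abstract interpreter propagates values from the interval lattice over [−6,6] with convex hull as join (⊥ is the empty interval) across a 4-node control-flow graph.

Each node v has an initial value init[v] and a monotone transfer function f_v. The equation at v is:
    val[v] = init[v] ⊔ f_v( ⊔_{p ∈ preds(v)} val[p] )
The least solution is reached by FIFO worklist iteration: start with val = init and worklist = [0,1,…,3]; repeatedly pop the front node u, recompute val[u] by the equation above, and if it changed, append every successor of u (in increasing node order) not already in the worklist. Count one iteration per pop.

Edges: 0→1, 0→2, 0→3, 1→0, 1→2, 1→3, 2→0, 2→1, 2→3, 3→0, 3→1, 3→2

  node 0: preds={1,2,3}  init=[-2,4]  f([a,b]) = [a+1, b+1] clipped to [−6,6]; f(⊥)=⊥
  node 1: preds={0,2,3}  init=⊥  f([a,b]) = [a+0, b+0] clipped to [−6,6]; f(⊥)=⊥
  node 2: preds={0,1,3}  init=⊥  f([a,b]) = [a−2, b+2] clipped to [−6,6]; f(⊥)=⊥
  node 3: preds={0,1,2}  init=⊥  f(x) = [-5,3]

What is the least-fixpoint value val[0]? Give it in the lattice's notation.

[-5,6]

Worklist (13 pops):
  #1 pop 0: in=⊥ → [-2,4] (no change)
  #2 pop 1: in=[-2,4] → [-2,4] (was ⊥); enqueue [0]
  #3 pop 2: in=[-2,4] → [-4,6] (was ⊥); enqueue [1]
  #4 pop 3: in=[-4,6] → [-5,3] (was ⊥); enqueue [2]
  #5 pop 0: in=[-5,6] → [-4,6] (was [-2,4]); enqueue [3]
  #6 pop 1: in=[-5,6] → [-5,6] (was [-2,4]); enqueue [0]
  #7 pop 2: in=[-5,6] → [-6,6] (was [-4,6]); enqueue [1]
  #8 pop 3: in=[-6,6] → [-5,3] (no change)
  #9 pop 0: in=[-6,6] → [-5,6] (was [-4,6]); enqueue [2,3]
  #10 pop 1: in=[-6,6] → [-6,6] (was [-5,6]); enqueue [0]
  #11 pop 2: in=[-6,6] → [-6,6] (no change)
  #12 pop 3: in=[-6,6] → [-5,3] (no change)
  #13 pop 0: in=[-6,6] → [-5,6] (no change)

Fixpoint:
  val[0] = [-5,6]
  val[1] = [-6,6]
  val[2] = [-6,6]
  val[3] = [-5,3]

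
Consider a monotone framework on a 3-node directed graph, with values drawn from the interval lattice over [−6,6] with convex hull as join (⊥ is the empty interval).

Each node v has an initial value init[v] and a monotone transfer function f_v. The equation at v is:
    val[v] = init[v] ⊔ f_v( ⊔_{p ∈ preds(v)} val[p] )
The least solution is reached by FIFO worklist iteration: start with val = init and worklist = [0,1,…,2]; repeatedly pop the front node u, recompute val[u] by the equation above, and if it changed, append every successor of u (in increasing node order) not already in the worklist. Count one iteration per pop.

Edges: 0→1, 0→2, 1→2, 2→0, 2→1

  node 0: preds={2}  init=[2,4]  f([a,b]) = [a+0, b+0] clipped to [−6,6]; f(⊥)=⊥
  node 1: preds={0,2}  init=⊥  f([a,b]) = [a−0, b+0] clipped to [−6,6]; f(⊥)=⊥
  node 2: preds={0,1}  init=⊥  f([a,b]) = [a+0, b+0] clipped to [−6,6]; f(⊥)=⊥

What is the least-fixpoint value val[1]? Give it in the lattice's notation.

Worklist (5 pops):
  #1 pop 0: in=⊥ → [2,4] (no change)
  #2 pop 1: in=[2,4] → [2,4] (was ⊥); enqueue []
  #3 pop 2: in=[2,4] → [2,4] (was ⊥); enqueue [0,1]
  #4 pop 0: in=[2,4] → [2,4] (no change)
  #5 pop 1: in=[2,4] → [2,4] (no change)

Fixpoint:
  val[0] = [2,4]
  val[1] = [2,4]
  val[2] = [2,4]

[2,4]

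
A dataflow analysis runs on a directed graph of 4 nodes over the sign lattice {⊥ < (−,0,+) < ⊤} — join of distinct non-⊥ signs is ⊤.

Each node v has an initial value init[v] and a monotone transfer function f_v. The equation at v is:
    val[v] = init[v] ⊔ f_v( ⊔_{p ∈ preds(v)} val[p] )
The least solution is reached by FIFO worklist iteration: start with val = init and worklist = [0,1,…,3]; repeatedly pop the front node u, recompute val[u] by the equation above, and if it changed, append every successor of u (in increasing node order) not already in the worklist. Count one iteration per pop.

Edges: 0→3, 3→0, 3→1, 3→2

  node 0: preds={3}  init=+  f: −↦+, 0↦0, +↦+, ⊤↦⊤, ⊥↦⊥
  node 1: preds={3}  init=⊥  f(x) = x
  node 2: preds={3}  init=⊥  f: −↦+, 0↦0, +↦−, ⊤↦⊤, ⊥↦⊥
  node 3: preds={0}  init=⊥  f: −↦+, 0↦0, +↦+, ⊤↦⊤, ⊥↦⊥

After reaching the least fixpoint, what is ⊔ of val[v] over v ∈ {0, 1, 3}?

Trace (7 dequeues):
  [1] u=0 | in ⊥ | out + | ==
  [2] u=1 | in ⊥ | out ⊥ | ==
  [3] u=2 | in ⊥ | out ⊥ | ==
  [4] u=3 | in + | out + | prev ⊥ | push {0,1,2}
  [5] u=0 | in + | out + | ==
  [6] u=1 | in + | out + | prev ⊥ | push {}
  [7] u=2 | in + | out − | prev ⊥ | push {}

Converged values:
  [0] +
  [1] +
  [2] −
  [3] +

+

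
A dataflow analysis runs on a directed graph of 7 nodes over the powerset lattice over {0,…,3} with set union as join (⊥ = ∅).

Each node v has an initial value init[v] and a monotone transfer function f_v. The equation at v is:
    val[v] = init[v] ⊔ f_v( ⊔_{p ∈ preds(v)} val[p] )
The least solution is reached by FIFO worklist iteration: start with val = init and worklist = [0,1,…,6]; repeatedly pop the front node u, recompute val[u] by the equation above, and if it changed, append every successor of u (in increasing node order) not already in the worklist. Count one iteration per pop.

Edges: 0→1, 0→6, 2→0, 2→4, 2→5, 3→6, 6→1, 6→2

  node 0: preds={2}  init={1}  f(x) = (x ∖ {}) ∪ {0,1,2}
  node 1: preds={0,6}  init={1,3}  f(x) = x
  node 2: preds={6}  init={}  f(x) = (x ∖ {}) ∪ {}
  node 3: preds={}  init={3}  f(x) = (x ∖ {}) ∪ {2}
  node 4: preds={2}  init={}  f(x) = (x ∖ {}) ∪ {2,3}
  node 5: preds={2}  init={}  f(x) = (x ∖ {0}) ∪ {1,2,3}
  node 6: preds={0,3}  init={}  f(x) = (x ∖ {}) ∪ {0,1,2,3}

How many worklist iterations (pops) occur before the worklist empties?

Worklist (14 pops):
  #1 pop 0: in={} → {0,1,2} (was {1}); enqueue []
  #2 pop 1: in={0,1,2} → {0,1,2,3} (was {1,3}); enqueue []
  #3 pop 2: in={} → {} (no change)
  #4 pop 3: in={} → {2,3} (was {3}); enqueue []
  #5 pop 4: in={} → {2,3} (was {}); enqueue []
  #6 pop 5: in={} → {1,2,3} (was {}); enqueue []
  #7 pop 6: in={0,1,2,3} → {0,1,2,3} (was {}); enqueue [1,2]
  #8 pop 1: in={0,1,2,3} → {0,1,2,3} (no change)
  #9 pop 2: in={0,1,2,3} → {0,1,2,3} (was {}); enqueue [0,4,5]
  #10 pop 0: in={0,1,2,3} → {0,1,2,3} (was {0,1,2}); enqueue [1,6]
  #11 pop 4: in={0,1,2,3} → {0,1,2,3} (was {2,3}); enqueue []
  #12 pop 5: in={0,1,2,3} → {1,2,3} (no change)
  #13 pop 1: in={0,1,2,3} → {0,1,2,3} (no change)
  #14 pop 6: in={0,1,2,3} → {0,1,2,3} (no change)

Fixpoint:
  val[0] = {0,1,2,3}
  val[1] = {0,1,2,3}
  val[2] = {0,1,2,3}
  val[3] = {2,3}
  val[4] = {0,1,2,3}
  val[5] = {1,2,3}
  val[6] = {0,1,2,3}

14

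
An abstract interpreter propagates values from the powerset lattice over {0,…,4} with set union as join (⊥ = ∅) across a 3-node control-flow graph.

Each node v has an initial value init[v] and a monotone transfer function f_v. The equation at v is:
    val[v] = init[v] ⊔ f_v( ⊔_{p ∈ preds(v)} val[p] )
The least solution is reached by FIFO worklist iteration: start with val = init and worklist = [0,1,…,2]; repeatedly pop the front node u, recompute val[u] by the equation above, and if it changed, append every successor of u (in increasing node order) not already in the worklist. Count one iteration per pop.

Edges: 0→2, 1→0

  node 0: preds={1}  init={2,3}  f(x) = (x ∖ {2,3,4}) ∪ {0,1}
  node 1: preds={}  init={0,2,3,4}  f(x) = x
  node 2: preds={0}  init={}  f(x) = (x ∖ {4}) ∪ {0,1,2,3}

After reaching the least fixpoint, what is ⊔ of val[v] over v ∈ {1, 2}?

{0,1,2,3,4}

Iteration log — 3 steps:
  step 1. node 0  ⊔preds={0,2,3,4}  new={0,1,2,3}  old={2,3}  +wl: 
  step 2. node 1  ⊔preds={}  new={0,2,3,4}  stable
  step 3. node 2  ⊔preds={0,1,2,3}  new={0,1,2,3}  old={}  +wl: 

Least fixpoint reached:
  node 0: {0,1,2,3}
  node 1: {0,2,3,4}
  node 2: {0,1,2,3}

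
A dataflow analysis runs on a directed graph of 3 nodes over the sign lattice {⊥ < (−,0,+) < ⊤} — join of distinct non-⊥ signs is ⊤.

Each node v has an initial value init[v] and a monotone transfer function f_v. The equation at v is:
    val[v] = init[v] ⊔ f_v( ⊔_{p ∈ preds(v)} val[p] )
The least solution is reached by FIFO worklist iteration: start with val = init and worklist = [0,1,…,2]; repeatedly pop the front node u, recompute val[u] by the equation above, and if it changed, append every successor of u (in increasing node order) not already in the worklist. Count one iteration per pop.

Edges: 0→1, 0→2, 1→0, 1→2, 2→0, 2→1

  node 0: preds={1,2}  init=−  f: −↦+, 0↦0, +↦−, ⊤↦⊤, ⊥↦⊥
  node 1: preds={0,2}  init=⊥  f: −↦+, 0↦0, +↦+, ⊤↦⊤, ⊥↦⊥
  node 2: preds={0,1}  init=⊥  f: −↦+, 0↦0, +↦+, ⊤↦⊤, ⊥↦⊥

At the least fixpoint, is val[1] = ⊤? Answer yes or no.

Worklist (7 pops):
  #1 pop 0: in=⊥ → − (no change)
  #2 pop 1: in=− → + (was ⊥); enqueue [0]
  #3 pop 2: in=⊤ → ⊤ (was ⊥); enqueue [1]
  #4 pop 0: in=⊤ → ⊤ (was −); enqueue [2]
  #5 pop 1: in=⊤ → ⊤ (was +); enqueue [0]
  #6 pop 2: in=⊤ → ⊤ (no change)
  #7 pop 0: in=⊤ → ⊤ (no change)

Fixpoint:
  val[0] = ⊤
  val[1] = ⊤
  val[2] = ⊤

yes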